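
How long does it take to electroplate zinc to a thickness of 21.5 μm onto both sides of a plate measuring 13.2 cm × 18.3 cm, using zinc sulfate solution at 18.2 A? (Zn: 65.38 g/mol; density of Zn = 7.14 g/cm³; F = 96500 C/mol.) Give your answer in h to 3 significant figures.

Plated area = 2 × 13.2 × 18.3 = 483.1 cm²
Volume = 483.1 × 21.5×10⁻⁴ cm = 1.039 cm³
m(Zn) = 1.039 × 7.14 = 7.418 g
n(Zn) = 7.418 / 65.38 = 0.1135 mol; n(e⁻) = 2 × 0.1135 = 0.2270 mol
Q = 0.2270 × 96500 = 21910 C
t = 21910 / 18.2 = 1204 s = 0.334 h

0.334 h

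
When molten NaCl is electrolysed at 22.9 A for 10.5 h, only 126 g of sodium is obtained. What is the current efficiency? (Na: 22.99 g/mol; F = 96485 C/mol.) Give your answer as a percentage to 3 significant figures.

61.1%

Q = 22.9 × 37800 = 8.656×10^5 C
n(e⁻) = 8.656×10^5 / 96485 = 8.971 mol
Na⁺ + e⁻ → Na, so theoretical n(Na) = 8.971 mol → 206.2 g
Efficiency = 126 / 206.2 = 0.6111 = 61.1%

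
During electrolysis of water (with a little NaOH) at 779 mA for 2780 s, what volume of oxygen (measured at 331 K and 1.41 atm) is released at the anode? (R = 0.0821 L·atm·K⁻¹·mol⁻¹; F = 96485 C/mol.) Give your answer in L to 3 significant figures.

Q = It = 0.779 × 2780 = 2166 C
Moles of electrons = 2166 / 96485 = 0.02245 mol
2H₂O → O₂ + 4H⁺ + 4e⁻, so n(O₂) = 0.02245 / 4 = 0.005613 mol
V = nRT/P = 0.005613 × 0.0821 × 331 / 1.41 = 0.1082 L

0.108 L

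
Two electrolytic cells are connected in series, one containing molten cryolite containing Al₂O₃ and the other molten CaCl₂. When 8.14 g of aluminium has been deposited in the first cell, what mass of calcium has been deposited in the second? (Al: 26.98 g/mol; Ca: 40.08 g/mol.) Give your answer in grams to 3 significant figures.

18.1 g

n(Al) = 8.14 / 26.98 = 0.3017 mol
Al³⁺ + 3e⁻ → Al, so n(e⁻) = 3 × 0.3017 = 0.9051 mol
In series, the same 0.9051 mol of electrons flows through the second cell.
Ca²⁺ + 2e⁻ → Ca, so n(Ca) = 0.9051 / 2 = 0.4526 mol
m(Ca) = 0.4526 × 40.08 = 18.1 g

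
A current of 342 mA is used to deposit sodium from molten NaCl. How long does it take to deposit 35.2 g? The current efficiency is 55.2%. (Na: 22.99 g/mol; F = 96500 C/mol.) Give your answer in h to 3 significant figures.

n(Na) = 35.2 / 22.99 = 1.531 mol
Na⁺ + e⁻ → Na, so n(e⁻) = 1.531 mol
Q = 1.531 × 96500 / 0.552 = 2.676×10^5 C
t = Q / I = 2.676×10^5 / 0.342 = 7.825×10^5 s = 217 h

217 h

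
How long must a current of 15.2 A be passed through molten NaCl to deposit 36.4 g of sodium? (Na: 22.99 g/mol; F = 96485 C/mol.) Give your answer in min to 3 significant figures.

168 min

n(Na) = 36.4 / 22.99 = 1.583 mol
Na⁺ + e⁻ → Na, so n(e⁻) = 1.583 mol
Q = 1.583 × 96485 = 1.527×10^5 C
t = Q / I = 1.527×10^5 / 15.2 = 10050 s = 168 min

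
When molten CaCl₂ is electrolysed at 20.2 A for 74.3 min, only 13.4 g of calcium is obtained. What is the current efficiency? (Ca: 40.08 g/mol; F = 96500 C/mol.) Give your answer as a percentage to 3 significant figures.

Q = 20.2 × 4458 = 90050 C
n(e⁻) = 90050 / 96500 = 0.9332 mol
Ca²⁺ + 2e⁻ → Ca, so theoretical n(Ca) = 0.4666 mol → 18.70 g
Efficiency = 13.4 / 18.70 = 0.7166 = 71.7%

71.7%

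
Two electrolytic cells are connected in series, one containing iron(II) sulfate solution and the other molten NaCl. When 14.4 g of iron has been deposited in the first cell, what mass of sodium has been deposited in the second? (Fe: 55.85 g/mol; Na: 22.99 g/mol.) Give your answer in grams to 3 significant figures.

11.9 g

n(Fe) = 14.4 / 55.85 = 0.2578 mol
Fe²⁺ + 2e⁻ → Fe, so n(e⁻) = 2 × 0.2578 = 0.5156 mol
The cells are in series, so the same charge (and hence the same n(e⁻) = 0.5156 mol) passes through both.
Na⁺ + e⁻ → Na, so n(Na) = 0.5156 mol
m(Na) = 0.5156 × 22.99 = 11.9 g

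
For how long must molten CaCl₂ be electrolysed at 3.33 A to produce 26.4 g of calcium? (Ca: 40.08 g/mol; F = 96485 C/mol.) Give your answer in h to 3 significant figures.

n(Ca) = 26.4 / 40.08 = 0.6587 mol
Ca²⁺ + 2e⁻ → Ca, so n(e⁻) = 2 × 0.6587 = 1.317 mol
Q = 1.317 × 96485 = 1.271×10^5 C
t = Q / I = 1.271×10^5 / 3.33 = 38170 s = 10.6 h

10.6 h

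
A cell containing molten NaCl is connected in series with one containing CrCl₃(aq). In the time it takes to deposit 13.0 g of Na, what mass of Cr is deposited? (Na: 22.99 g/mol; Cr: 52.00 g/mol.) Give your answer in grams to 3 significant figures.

9.80 g

n(Na) = 13.0 / 22.99 = 0.5655 mol
Na⁺ + e⁻ → Na, so n(e⁻) = 0.5655 mol
In series, the same 0.5655 mol of electrons flows through the second cell.
Cr³⁺ + 3e⁻ → Cr, so n(Cr) = 0.5655 / 3 = 0.1885 mol
m(Cr) = 0.1885 × 52.00 = 9.80 g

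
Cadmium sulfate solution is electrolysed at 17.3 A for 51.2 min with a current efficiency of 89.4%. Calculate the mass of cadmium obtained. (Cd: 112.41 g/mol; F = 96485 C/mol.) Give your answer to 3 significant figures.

27.7 g

Q = 17.3 × 3072 = 53150 C
n(e⁻) = 53150 / 96485 = 0.5509 mol
Cd²⁺ + 2e⁻ → Cd, so theoretical m(Cd) = 0.2755 × 112.41 = 30.97 g
Actual mass = 89.4% × 30.97 = 27.7 g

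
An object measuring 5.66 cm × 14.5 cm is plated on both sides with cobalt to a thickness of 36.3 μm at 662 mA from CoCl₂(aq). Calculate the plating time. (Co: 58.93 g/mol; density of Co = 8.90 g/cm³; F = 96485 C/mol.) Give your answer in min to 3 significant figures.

437 min

Plated area = 2 × 5.66 × 14.5 = 164.1 cm²
Volume = 164.1 × 36.3×10⁻⁴ cm = 0.5957 cm³
m(Co) = 0.5957 × 8.90 = 5.302 g
n(Co) = 5.302 / 58.93 = 0.08997 mol; n(e⁻) = 2 × 0.08997 = 0.1799 mol
Q = 0.1799 × 96485 = 17360 C
t = 17360 / 0.662 = 26220 s = 437 min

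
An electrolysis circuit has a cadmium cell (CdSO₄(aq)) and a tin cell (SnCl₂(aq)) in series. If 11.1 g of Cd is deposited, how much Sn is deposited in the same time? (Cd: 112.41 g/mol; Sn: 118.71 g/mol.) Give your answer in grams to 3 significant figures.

n(Cd) = 11.1 / 112.41 = 0.09875 mol
Cd²⁺ + 2e⁻ → Cd, so n(e⁻) = 2 × 0.09875 = 0.1975 mol
The cells are in series, so the same charge (and hence the same n(e⁻) = 0.1975 mol) passes through both.
Sn²⁺ + 2e⁻ → Sn, so n(Sn) = 0.1975 / 2 = 0.09875 mol
m(Sn) = 0.09875 × 118.71 = 11.7 g

11.7 g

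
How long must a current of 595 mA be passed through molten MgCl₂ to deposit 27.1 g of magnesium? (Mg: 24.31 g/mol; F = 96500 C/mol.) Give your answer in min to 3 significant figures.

n(Mg) = 27.1 / 24.31 = 1.115 mol
Mg²⁺ + 2e⁻ → Mg, so n(e⁻) = 2 × 1.115 = 2.230 mol
Q = 2.230 × 96500 = 2.152×10^5 C
t = Q / I = 2.152×10^5 / 0.595 = 3.617×10^5 s = 6030 min

6030 min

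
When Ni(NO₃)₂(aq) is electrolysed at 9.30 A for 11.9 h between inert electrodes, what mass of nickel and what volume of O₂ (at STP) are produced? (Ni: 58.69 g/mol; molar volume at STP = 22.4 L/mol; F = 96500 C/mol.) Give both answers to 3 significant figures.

Q = 9.30 × 42840 = 3.984×10^5 C; n(e⁻) = 3.984×10^5 / 96500 = 4.128 mol
Cathode: Ni²⁺ + 2e⁻ → Ni → n(Ni) = 4.128/2 = 2.064 mol → 121 g
Anode: 2H₂O → O₂ + 4H⁺ + 4e⁻ → n(O₂) = 4.128/4 = 1.032 mol → 23.1 L

121 g Ni; 23.1 L O₂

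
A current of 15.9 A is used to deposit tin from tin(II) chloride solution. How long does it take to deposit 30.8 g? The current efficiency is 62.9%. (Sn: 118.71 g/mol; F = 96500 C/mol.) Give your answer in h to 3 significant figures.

n(Sn) = 30.8 / 118.71 = 0.2595 mol
Sn²⁺ + 2e⁻ → Sn, so n(e⁻) = 2 × 0.2595 = 0.5190 mol
Q = 0.5190 × 96500 / 0.629 = 79620 C
t = Q / I = 79620 / 15.9 = 5008 s = 1.39 h

1.39 h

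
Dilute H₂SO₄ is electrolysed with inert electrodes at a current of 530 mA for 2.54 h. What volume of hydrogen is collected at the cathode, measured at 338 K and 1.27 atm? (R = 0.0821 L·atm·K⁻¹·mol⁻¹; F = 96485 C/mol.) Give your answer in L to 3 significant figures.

Charge passed = 0.530 × 9144 = 4846 C
n(e⁻) = Q/F = 4846/96485 = 0.05023 mol
2H⁺ + 2e⁻ → H₂, so n(H₂) = 0.05023 / 2 = 0.02512 mol
V = nRT/P = 0.02512 × 0.0821 × 338 / 1.27 = 0.5489 L

0.549 L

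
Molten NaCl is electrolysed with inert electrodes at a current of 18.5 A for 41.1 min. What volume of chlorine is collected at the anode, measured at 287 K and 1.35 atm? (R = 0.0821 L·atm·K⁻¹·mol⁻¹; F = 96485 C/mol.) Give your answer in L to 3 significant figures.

4.13 L

Q = It = 18.5 × 2466 = 45620 C
n(e⁻) = 45620 / 96485 = 0.4728 mol
2Cl⁻ → Cl₂ + 2e⁻, so n(Cl₂) = 0.4728 / 2 = 0.2364 mol
V = nRT/P = 0.2364 × 0.0821 × 287 / 1.35 = 4.126 L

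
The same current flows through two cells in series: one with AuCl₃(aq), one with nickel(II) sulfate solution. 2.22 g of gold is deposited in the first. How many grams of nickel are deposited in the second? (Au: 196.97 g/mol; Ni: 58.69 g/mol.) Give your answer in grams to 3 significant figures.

n(Au) = 2.22 / 196.97 = 0.01127 mol
Au³⁺ + 3e⁻ → Au, so n(e⁻) = 3 × 0.01127 = 0.03381 mol
Same current for the same time ⇒ same n(e⁻) = 0.03381 mol in both cells.
Ni²⁺ + 2e⁻ → Ni, so n(Ni) = 0.03381 / 2 = 0.01691 mol
m(Ni) = 0.01691 × 58.69 = 0.992 g

0.992 g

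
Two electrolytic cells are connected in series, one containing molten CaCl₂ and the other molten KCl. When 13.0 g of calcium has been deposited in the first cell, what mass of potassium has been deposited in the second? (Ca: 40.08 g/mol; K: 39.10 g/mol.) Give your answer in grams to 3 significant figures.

25.4 g

n(Ca) = 13.0 / 40.08 = 0.3244 mol
Ca²⁺ + 2e⁻ → Ca, so n(e⁻) = 2 × 0.3244 = 0.6488 mol
In series, the same 0.6488 mol of electrons flows through the second cell.
K⁺ + e⁻ → K, so n(K) = 0.6488 mol
m(K) = 0.6488 × 39.10 = 25.4 g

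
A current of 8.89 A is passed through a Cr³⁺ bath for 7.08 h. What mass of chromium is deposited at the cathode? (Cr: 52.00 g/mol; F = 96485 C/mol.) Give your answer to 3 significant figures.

40.7 g

Q = It = 8.89 × 25488 = 2.266×10^5 C
Moles of electrons = 2.266×10^5 / 96485 = 2.349 mol
Cr³⁺ + 3e⁻ → Cr, so n(Cr) = 2.349 / 3 = 0.7830 mol
m = 0.7830 × 52.00 = 40.7 g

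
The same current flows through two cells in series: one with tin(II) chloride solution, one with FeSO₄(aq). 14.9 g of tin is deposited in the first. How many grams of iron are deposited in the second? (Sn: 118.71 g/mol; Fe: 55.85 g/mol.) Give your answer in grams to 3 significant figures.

7.01 g

n(Sn) = 14.9 / 118.71 = 0.1255 mol
Sn²⁺ + 2e⁻ → Sn, so n(e⁻) = 2 × 0.1255 = 0.2510 mol
The cells are in series, so the same charge (and hence the same n(e⁻) = 0.2510 mol) passes through both.
Fe²⁺ + 2e⁻ → Fe, so n(Fe) = 0.2510 / 2 = 0.1255 mol
m(Fe) = 0.1255 × 55.85 = 7.01 g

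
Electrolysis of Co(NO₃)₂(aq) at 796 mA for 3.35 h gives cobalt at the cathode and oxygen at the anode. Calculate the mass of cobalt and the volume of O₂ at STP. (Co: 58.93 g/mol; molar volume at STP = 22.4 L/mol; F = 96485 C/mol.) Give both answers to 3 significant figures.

2.93 g Co; 0.557 L O₂

Q = 0.796 × 12060 = 9600 C; n(e⁻) = 9600 / 96485 = 0.09950 mol
Cathode: Co²⁺ + 2e⁻ → Co → n(Co) = 0.09950/2 = 0.04975 mol → 2.93 g
Anode: 2H₂O → O₂ + 4H⁺ + 4e⁻ → n(O₂) = 0.09950/4 = 0.02488 mol → 0.557 L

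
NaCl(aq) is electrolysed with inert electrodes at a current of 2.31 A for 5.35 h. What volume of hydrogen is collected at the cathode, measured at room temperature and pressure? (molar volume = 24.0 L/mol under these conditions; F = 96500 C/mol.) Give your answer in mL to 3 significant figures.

5530 mL

Charge passed = 2.31 × 19260 = 44490 C
n(e⁻) = 44490 / 96500 = 0.4610 mol
2H⁺ + 2e⁻ → H₂, so n(H₂) = 0.4610 / 2 = 0.2305 mol
V = 0.2305 × 24.0 = 5.532 L
= 5530 mL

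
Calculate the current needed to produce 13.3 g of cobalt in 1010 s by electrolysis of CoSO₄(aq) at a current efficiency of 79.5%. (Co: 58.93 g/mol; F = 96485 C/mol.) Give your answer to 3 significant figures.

n(Co) = 13.3 / 58.93 = 0.2257 mol
Co²⁺ + 2e⁻ → Co, so n(e⁻) = 2 × 0.2257 = 0.4514 mol
Q = 0.4514 × 96485 / 0.795 = 54780 C
I = Q / t = 54780 / 1010 s = 54.2 A

54.2 A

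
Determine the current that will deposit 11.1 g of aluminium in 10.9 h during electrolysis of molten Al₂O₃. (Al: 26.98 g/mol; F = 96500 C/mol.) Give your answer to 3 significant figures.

3.04 A

n(Al) = 11.1 / 26.98 = 0.4114 mol
Al³⁺ + 3e⁻ → Al, so n(e⁻) = 3 × 0.4114 = 1.234 mol
Q = 1.234 × 96500 = 1.191×10^5 C
I = Q / t = 1.191×10^5 / 39240 s = 3.04 A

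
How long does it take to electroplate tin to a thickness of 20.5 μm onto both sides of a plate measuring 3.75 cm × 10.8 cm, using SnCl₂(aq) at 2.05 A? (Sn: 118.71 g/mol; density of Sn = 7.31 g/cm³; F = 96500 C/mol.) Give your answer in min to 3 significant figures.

Plated area = 2 × 3.75 × 10.8 = 81.00 cm²
Volume = 81.00 × 20.5×10⁻⁴ cm = 0.1661 cm³
m(Sn) = 0.1661 × 7.31 = 1.214 g
n(Sn) = 1.214 / 118.71 = 0.01023 mol; n(e⁻) = 2 × 0.01023 = 0.02046 mol
Q = 0.02046 × 96500 = 1974 C
t = 1974 / 2.05 = 962.9 s = 16.0 min

16.0 min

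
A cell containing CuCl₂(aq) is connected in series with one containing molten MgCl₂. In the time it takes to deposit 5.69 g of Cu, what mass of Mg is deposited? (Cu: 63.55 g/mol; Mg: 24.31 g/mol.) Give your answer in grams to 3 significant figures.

n(Cu) = 5.69 / 63.55 = 0.08954 mol
Cu²⁺ + 2e⁻ → Cu, so n(e⁻) = 2 × 0.08954 = 0.1791 mol
In series, the same 0.1791 mol of electrons flows through the second cell.
Mg²⁺ + 2e⁻ → Mg, so n(Mg) = 0.1791 / 2 = 0.08955 mol
m(Mg) = 0.08955 × 24.31 = 2.18 g

2.18 g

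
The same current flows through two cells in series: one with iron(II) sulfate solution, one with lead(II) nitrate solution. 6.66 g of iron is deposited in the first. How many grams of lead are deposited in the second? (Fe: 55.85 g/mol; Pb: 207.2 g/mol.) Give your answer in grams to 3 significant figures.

24.7 g

n(Fe) = 6.66 / 55.85 = 0.1192 mol
Fe²⁺ + 2e⁻ → Fe, so n(e⁻) = 2 × 0.1192 = 0.2384 mol
Same current for the same time ⇒ same n(e⁻) = 0.2384 mol in both cells.
Pb²⁺ + 2e⁻ → Pb, so n(Pb) = 0.2384 / 2 = 0.1192 mol
m(Pb) = 0.1192 × 207.2 = 24.7 g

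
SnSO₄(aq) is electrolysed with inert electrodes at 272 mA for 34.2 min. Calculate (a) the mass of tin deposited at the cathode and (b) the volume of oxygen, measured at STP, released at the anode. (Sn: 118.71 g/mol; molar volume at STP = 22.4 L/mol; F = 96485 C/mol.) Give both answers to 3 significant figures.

Q = 0.272 × 2052 = 558.1 C; n(e⁻) = 558.1 / 96485 = 0.005784 mol
Cathode: Sn²⁺ + 2e⁻ → Sn → n(Sn) = 0.005784/2 = 0.002892 mol → 0.343 g
Anode: 2H₂O → O₂ + 4H⁺ + 4e⁻ → n(O₂) = 0.005784/4 = 0.001446 mol → 0.0324 L

0.343 g Sn; 0.0324 L O₂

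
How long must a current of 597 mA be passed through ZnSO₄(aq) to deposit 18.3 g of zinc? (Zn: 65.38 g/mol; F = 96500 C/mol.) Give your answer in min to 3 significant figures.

1510 min

n(Zn) = 18.3 / 65.38 = 0.2799 mol
Zn²⁺ + 2e⁻ → Zn, so n(e⁻) = 2 × 0.2799 = 0.5598 mol
Q = 0.5598 × 96500 = 54020 C
t = Q / I = 54020 / 0.597 = 90490 s = 1510 min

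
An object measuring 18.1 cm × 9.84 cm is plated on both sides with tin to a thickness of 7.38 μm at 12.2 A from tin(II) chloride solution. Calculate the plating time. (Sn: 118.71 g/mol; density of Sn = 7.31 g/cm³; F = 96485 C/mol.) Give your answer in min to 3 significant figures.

4.27 min

Plated area = 2 × 18.1 × 9.84 = 356.2 cm²
Volume = 356.2 × 7.38×10⁻⁴ cm = 0.2629 cm³
m(Sn) = 0.2629 × 7.31 = 1.922 g
n(Sn) = 1.922 / 118.71 = 0.01619 mol; n(e⁻) = 2 × 0.01619 = 0.03238 mol
Q = 0.03238 × 96485 = 3124 C
t = 3124 / 12.2 = 256.1 s = 4.27 min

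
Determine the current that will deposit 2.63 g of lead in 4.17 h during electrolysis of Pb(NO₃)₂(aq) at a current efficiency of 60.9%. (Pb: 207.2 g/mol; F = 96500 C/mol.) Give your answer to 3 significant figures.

0.268 A

n(Pb) = 2.63 / 207.2 = 0.01269 mol
Pb²⁺ + 2e⁻ → Pb, so n(e⁻) = 2 × 0.01269 = 0.02538 mol
Q = 0.02538 × 96500 / 0.609 = 4022 C
I = Q / t = 4022 / 15012 s = 0.268 A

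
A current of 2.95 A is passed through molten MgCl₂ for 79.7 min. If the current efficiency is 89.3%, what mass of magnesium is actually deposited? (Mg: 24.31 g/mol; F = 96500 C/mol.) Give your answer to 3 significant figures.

1.59 g

Q = 2.95 × 4782 = 14110 C
n(e⁻) = 14110 / 96500 = 0.1462 mol
Mg²⁺ + 2e⁻ → Mg, so theoretical m(Mg) = 0.07310 × 24.31 = 1.777 g
Actual mass = 89.3% × 1.777 = 1.59 g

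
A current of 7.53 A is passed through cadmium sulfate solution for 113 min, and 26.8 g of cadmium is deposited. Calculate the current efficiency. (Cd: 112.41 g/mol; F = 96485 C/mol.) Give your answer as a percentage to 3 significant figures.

Q = 7.53 × 6780 = 51050 C
n(e⁻) = 51050 / 96485 = 0.5291 mol
Cd²⁺ + 2e⁻ → Cd, so theoretical n(Cd) = 0.2646 mol → 29.74 g
Efficiency = 26.8 / 29.74 = 0.9011 = 90.1%

90.1%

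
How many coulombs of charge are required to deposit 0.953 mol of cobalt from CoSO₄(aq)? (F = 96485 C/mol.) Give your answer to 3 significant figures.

Co²⁺ + 2e⁻ → Co, so n(e⁻) = 2 × 0.953 = 1.906 mol
Q = 1.906 × 96485 = 1.839×10^5 C

1.84×10^5 C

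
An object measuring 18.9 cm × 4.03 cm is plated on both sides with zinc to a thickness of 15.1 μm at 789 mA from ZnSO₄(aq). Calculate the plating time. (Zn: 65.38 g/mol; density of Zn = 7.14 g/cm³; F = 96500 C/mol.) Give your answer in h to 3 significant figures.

1.71 h

Plated area = 2 × 18.9 × 4.03 = 152.3 cm²
Volume = 152.3 × 15.1×10⁻⁴ cm = 0.2300 cm³
m(Zn) = 0.2300 × 7.14 = 1.642 g
n(Zn) = 1.642 / 65.38 = 0.02511 mol; n(e⁻) = 2 × 0.02511 = 0.05022 mol
Q = 0.05022 × 96500 = 4846 C
t = 4846 / 0.789 = 6142 s = 1.71 h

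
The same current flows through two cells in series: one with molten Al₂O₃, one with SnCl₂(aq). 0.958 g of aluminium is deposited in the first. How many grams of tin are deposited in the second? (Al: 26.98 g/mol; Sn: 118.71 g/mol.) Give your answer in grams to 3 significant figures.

6.32 g

n(Al) = 0.958 / 26.98 = 0.03551 mol
Al³⁺ + 3e⁻ → Al, so n(e⁻) = 3 × 0.03551 = 0.1065 mol
Since the cells are in series, n(e⁻) in the Sn cell is also 0.1065 mol.
Sn²⁺ + 2e⁻ → Sn, so n(Sn) = 0.1065 / 2 = 0.05325 mol
m(Sn) = 0.05325 × 118.71 = 6.32 g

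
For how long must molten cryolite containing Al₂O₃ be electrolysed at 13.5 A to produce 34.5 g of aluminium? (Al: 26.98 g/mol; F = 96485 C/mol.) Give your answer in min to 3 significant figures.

n(Al) = 34.5 / 26.98 = 1.279 mol
Al³⁺ + 3e⁻ → Al, so n(e⁻) = 3 × 1.279 = 3.837 mol
Q = 3.837 × 96485 = 3.702×10^5 C
t = Q / I = 3.702×10^5 / 13.5 = 27420 s = 457 min

457 min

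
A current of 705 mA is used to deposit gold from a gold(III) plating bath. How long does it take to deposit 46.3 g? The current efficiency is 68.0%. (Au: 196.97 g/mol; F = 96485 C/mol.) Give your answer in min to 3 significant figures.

2370 min

n(Au) = 46.3 / 196.97 = 0.2351 mol
Au³⁺ + 3e⁻ → Au, so n(e⁻) = 3 × 0.2351 = 0.7053 mol
Q = 0.7053 × 96485 / 0.680 = 1.001×10^5 C
t = Q / I = 1.001×10^5 / 0.705 = 1.420×10^5 s = 2370 min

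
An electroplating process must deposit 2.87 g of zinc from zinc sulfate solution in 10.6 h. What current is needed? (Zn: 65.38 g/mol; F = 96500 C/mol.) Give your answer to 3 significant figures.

0.222 A

n(Zn) = 2.87 / 65.38 = 0.04390 mol
Zn²⁺ + 2e⁻ → Zn, so n(e⁻) = 2 × 0.04390 = 0.08780 mol
Q = 0.08780 × 96500 = 8473 C
I = Q / t = 8473 / 38160 s = 0.222 A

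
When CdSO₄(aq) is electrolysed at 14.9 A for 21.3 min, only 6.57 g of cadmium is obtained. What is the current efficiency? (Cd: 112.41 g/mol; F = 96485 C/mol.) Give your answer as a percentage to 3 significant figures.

59.2%

Q = 14.9 × 1278 = 19040 C
n(e⁻) = 19040 / 96485 = 0.1973 mol
Cd²⁺ + 2e⁻ → Cd, so theoretical n(Cd) = 0.09865 mol → 11.09 g
Efficiency = 6.57 / 11.09 = 0.5924 = 59.2%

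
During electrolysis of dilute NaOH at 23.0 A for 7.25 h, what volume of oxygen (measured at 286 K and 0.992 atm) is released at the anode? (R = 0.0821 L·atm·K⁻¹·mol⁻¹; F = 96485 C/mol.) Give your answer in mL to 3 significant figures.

36800 mL

Q = It = 23.0 × 26100 = 6.003×10^5 C
Moles of electrons = 6.003×10^5 / 96485 = 6.222 mol
2H₂O → O₂ + 4H⁺ + 4e⁻, so n(O₂) = 6.222 / 4 = 1.556 mol
V = nRT/P = 1.556 × 0.0821 × 286 / 0.992 = 36.83 L
= 36800 mL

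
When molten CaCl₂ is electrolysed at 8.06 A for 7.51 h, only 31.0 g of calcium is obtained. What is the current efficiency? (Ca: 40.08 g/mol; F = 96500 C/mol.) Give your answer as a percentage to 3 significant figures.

Q = 8.06 × 27036 = 2.179×10^5 C
n(e⁻) = 2.179×10^5 / 96500 = 2.258 mol
Ca²⁺ + 2e⁻ → Ca, so theoretical n(Ca) = 1.129 mol → 45.25 g
Efficiency = 31.0 / 45.25 = 0.6851 = 68.5%

68.5%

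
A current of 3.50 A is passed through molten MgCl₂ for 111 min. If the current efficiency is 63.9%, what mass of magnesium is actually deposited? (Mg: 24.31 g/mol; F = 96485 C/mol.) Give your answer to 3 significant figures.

1.88 g

Q = 3.50 × 6660 = 23310 C
n(e⁻) = 23310 / 96485 = 0.2416 mol
Mg²⁺ + 2e⁻ → Mg, so theoretical m(Mg) = 0.1208 × 24.31 = 2.937 g
Actual mass = 63.9% × 2.937 = 1.88 g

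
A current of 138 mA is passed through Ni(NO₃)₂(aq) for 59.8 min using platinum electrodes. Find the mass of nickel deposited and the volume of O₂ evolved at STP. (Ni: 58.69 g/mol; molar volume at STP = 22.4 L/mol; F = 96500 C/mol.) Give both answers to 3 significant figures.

Q = 0.138 × 3588 = 495.1 C; n(e⁻) = 495.1 / 96500 = 0.005131 mol
Cathode: Ni²⁺ + 2e⁻ → Ni → n(Ni) = 0.005131/2 = 0.002566 mol → 0.151 g
Anode: 2H₂O → O₂ + 4H⁺ + 4e⁻ → n(O₂) = 0.005131/4 = 0.001283 mol → 0.0287 L

0.151 g Ni; 0.0287 L O₂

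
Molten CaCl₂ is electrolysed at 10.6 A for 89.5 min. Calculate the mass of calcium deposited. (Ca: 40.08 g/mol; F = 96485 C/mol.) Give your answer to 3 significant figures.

Q = 10.6 A × 5370 s = 56920 C
n(e⁻) = Q/F = 56920/96485 = 0.5899 mol
Ca²⁺ + 2e⁻ → Ca, so n(Ca) = 0.5899 / 2 = 0.2950 mol
m = 0.2950 × 40.08 = 11.8 g

11.8 g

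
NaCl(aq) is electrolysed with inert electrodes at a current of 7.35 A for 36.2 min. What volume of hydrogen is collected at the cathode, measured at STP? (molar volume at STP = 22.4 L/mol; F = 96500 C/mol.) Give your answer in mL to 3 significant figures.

1850 mL

Q = 7.35 A × 2172 s = 15960 C
n(e⁻) = 15960 / 96500 = 0.1654 mol
2H⁺ + 2e⁻ → H₂, so n(H₂) = 0.1654 / 2 = 0.08270 mol
V = 0.08270 × 22.4 = 1.852 L
= 1850 mL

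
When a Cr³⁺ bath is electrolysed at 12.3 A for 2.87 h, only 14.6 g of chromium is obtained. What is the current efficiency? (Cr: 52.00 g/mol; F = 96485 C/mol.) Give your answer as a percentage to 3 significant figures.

64.0%

Q = 12.3 × 10332 = 1.271×10^5 C
n(e⁻) = 1.271×10^5 / 96485 = 1.317 mol
Cr³⁺ + 3e⁻ → Cr, so theoretical n(Cr) = 0.4390 mol → 22.83 g
Efficiency = 14.6 / 22.83 = 0.6395 = 64.0%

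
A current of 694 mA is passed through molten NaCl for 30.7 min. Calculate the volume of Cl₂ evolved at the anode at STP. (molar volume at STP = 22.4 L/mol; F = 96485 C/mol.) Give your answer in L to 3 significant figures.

0.148 L

Q = 0.694 A × 1842 s = 1278 C
n(e⁻) = Q/F = 1278/96485 = 0.01325 mol
2Cl⁻ → Cl₂ + 2e⁻, so n(Cl₂) = 0.01325 / 2 = 0.006625 mol
V = 0.006625 × 22.4 = 0.1484 L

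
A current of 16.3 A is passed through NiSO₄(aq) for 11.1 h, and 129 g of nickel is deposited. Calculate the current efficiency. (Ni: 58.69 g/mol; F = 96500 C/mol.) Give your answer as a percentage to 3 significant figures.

Q = 16.3 × 39960 = 6.513×10^5 C
n(e⁻) = 6.513×10^5 / 96500 = 6.749 mol
Ni²⁺ + 2e⁻ → Ni, so theoretical n(Ni) = 3.375 mol → 198.1 g
Efficiency = 129 / 198.1 = 0.6512 = 65.1%

65.1%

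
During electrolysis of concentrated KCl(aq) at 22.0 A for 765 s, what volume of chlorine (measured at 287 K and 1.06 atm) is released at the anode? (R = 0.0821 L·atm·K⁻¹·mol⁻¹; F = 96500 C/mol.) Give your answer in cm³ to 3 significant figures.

Q = 22.0 A × 765 s = 16830 C
n(e⁻) = Q/F = 16830/96500 = 0.1744 mol
2Cl⁻ → Cl₂ + 2e⁻, so n(Cl₂) = 0.1744 / 2 = 0.08720 mol
V = nRT/P = 0.08720 × 0.0821 × 287 / 1.06 = 1.938 L
= 1940 cm³

1940 cm³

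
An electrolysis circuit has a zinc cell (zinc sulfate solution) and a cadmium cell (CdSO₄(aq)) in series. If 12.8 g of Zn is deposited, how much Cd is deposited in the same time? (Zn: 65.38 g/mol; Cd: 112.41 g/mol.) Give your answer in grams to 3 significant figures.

22.0 g

n(Zn) = 12.8 / 65.38 = 0.1958 mol
Zn²⁺ + 2e⁻ → Zn, so n(e⁻) = 2 × 0.1958 = 0.3916 mol
Since the cells are in series, n(e⁻) in the Cd cell is also 0.3916 mol.
Cd²⁺ + 2e⁻ → Cd, so n(Cd) = 0.3916 / 2 = 0.1958 mol
m(Cd) = 0.1958 × 112.41 = 22.0 g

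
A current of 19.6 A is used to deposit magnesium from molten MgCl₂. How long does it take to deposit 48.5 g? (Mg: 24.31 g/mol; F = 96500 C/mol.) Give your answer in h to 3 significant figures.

5.46 h

n(Mg) = 48.5 / 24.31 = 1.995 mol
Mg²⁺ + 2e⁻ → Mg, so n(e⁻) = 2 × 1.995 = 3.990 mol
Q = 3.990 × 96500 = 3.850×10^5 C
t = Q / I = 3.850×10^5 / 19.6 = 19640 s = 5.46 h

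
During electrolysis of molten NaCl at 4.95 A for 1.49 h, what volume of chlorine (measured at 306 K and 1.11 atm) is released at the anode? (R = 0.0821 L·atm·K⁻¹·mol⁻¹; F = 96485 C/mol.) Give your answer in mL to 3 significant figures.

Q = It = 4.95 × 5364 = 26550 C
n(e⁻) = Q/F = 26550/96485 = 0.2752 mol
2Cl⁻ → Cl₂ + 2e⁻, so n(Cl₂) = 0.2752 / 2 = 0.1376 mol
V = nRT/P = 0.1376 × 0.0821 × 306 / 1.11 = 3.114 L
= 3110 mL

3110 mL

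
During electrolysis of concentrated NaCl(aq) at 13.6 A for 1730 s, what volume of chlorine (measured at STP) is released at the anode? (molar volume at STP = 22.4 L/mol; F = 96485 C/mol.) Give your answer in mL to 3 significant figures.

2730 mL

Charge passed = 13.6 × 1730 = 23530 C
Moles of electrons = 23530 / 96485 = 0.2439 mol
2Cl⁻ → Cl₂ + 2e⁻, so n(Cl₂) = 0.2439 / 2 = 0.1220 mol
V = 0.1220 × 22.4 = 2.733 L
= 2730 mL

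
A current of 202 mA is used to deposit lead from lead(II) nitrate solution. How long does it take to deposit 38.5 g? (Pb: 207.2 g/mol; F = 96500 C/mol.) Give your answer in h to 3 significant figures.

49.3 h

n(Pb) = 38.5 / 207.2 = 0.1858 mol
Pb²⁺ + 2e⁻ → Pb, so n(e⁻) = 2 × 0.1858 = 0.3716 mol
Q = 0.3716 × 96500 = 35860 C
t = Q / I = 35860 / 0.202 = 1.775×10^5 s = 49.3 h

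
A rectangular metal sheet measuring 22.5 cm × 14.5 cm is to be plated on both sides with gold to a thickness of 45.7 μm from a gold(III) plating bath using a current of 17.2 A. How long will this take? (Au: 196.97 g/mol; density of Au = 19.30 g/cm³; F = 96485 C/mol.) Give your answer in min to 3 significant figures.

82.0 min

Plated area = 2 × 22.5 × 14.5 = 652.5 cm²
Volume = 652.5 × 45.7×10⁻⁴ cm = 2.982 cm³
m(Au) = 2.982 × 19.30 = 57.55 g
n(Au) = 57.55 / 196.97 = 0.2922 mol; n(e⁻) = 3 × 0.2922 = 0.8766 mol
Q = 0.8766 × 96485 = 84580 C
t = 84580 / 17.2 = 4917 s = 82.0 min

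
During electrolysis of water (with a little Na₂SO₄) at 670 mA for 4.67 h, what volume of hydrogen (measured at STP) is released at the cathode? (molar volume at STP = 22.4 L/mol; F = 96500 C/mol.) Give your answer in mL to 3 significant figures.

Charge passed = 0.670 × 16812 = 11260 C
Moles of electrons = 11260 / 96500 = 0.1167 mol
2H⁺ + 2e⁻ → H₂, so n(H₂) = 0.1167 / 2 = 0.05835 mol
V = 0.05835 × 22.4 = 1.307 L
= 1310 mL

1310 mL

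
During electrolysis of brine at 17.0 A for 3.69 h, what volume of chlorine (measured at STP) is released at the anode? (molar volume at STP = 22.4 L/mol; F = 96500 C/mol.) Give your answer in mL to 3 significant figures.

Q = It = 17.0 × 13284 = 2.258×10^5 C
n(e⁻) = 2.258×10^5 / 96500 = 2.340 mol
2Cl⁻ → Cl₂ + 2e⁻, so n(Cl₂) = 2.340 / 2 = 1.170 mol
V = 1.170 × 22.4 = 26.21 L
= 26200 mL

26200 mL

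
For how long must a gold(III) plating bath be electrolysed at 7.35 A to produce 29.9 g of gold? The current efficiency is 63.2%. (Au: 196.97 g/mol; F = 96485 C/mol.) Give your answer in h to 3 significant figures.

n(Au) = 29.9 / 196.97 = 0.1518 mol
Au³⁺ + 3e⁻ → Au, so n(e⁻) = 3 × 0.1518 = 0.4554 mol
Q = 0.4554 × 96485 / 0.632 = 69520 C
t = Q / I = 69520 / 7.35 = 9459 s = 2.63 h

2.63 h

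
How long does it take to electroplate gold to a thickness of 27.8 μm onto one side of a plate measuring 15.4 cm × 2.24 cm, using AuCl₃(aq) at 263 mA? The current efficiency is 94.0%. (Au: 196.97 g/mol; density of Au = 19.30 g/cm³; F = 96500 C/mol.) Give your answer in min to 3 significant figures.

Plated area = 15.4 × 2.24 = 34.50 cm²
Volume = 34.50 × 27.8×10⁻⁴ cm = 0.09591 cm³
m(Au) = 0.09591 × 19.30 = 1.851 g
n(Au) = 1.851 / 196.97 = 0.009397 mol; n(e⁻) = 3 × 0.009397 = 0.02819 mol
Q = 0.02819 × 96500 / 0.940 = 2894 C
t = 2894 / 0.263 = 11000 s = 183 min

183 min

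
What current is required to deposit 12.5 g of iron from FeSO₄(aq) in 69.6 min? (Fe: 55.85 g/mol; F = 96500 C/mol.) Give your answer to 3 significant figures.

10.3 A

n(Fe) = 12.5 / 55.85 = 0.2238 mol
Fe²⁺ + 2e⁻ → Fe, so n(e⁻) = 2 × 0.2238 = 0.4476 mol
Q = 0.4476 × 96500 = 43190 C
I = Q / t = 43190 / 4176 s = 10.3 A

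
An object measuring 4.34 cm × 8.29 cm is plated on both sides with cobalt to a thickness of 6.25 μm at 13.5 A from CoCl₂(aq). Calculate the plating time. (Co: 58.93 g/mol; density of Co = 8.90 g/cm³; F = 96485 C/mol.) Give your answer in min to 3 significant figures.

1.62 min

Plated area = 2 × 4.34 × 8.29 = 71.96 cm²
Volume = 71.96 × 6.25×10⁻⁴ cm = 0.04498 cm³
m(Co) = 0.04498 × 8.90 = 0.4003 g
n(Co) = 0.4003 / 58.93 = 0.006793 mol; n(e⁻) = 2 × 0.006793 = 0.01359 mol
Q = 0.01359 × 96485 = 1311 C
t = 1311 / 13.5 = 97.11 s = 1.62 min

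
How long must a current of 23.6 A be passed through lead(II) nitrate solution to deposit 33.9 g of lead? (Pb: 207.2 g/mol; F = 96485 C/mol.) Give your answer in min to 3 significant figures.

22.3 min

n(Pb) = 33.9 / 207.2 = 0.1636 mol
Pb²⁺ + 2e⁻ → Pb, so n(e⁻) = 2 × 0.1636 = 0.3272 mol
Q = 0.3272 × 96485 = 31570 C
t = Q / I = 31570 / 23.6 = 1338 s = 22.3 min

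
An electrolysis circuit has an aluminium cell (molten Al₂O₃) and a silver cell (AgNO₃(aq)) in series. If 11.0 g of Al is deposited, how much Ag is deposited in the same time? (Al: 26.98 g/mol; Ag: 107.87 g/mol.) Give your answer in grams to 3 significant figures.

n(Al) = 11.0 / 26.98 = 0.4077 mol
Al³⁺ + 3e⁻ → Al, so n(e⁻) = 3 × 0.4077 = 1.223 mol
In series, the same 1.223 mol of electrons flows through the second cell.
Ag⁺ + e⁻ → Ag, so n(Ag) = 1.223 mol
m(Ag) = 1.223 × 107.87 = 132 g

132 g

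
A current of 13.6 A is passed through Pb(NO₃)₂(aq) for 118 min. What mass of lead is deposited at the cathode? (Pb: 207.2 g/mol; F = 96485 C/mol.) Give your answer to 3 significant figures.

103 g

Q = 13.6 A × 7080 s = 96290 C
n(e⁻) = Q/F = 96290/96485 = 0.9980 mol
Pb²⁺ + 2e⁻ → Pb, so n(Pb) = 0.9980 / 2 = 0.4990 mol
m = 0.4990 × 207.2 = 103 g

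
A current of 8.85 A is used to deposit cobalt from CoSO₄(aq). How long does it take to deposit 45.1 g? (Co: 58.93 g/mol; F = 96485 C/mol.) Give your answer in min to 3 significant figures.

n(Co) = 45.1 / 58.93 = 0.7653 mol
Co²⁺ + 2e⁻ → Co, so n(e⁻) = 2 × 0.7653 = 1.531 mol
Q = 1.531 × 96485 = 1.477×10^5 C
t = Q / I = 1.477×10^5 / 8.85 = 16690 s = 278 min

278 min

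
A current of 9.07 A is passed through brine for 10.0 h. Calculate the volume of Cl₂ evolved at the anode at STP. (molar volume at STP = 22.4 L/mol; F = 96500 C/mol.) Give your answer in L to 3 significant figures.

Charge passed = 9.07 × 36000 = 3.265×10^5 C
n(e⁻) = Q/F = 3.265×10^5/96500 = 3.383 mol
2Cl⁻ → Cl₂ + 2e⁻, so n(Cl₂) = 3.383 / 2 = 1.692 mol
V = 1.692 × 22.4 = 37.90 L

37.9 L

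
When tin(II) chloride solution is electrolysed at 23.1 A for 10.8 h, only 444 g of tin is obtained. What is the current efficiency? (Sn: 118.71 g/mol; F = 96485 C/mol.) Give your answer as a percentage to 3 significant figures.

80.4%

Q = 23.1 × 38880 = 8.981×10^5 C
n(e⁻) = 8.981×10^5 / 96485 = 9.308 mol
Sn²⁺ + 2e⁻ → Sn, so theoretical n(Sn) = 4.654 mol → 552.5 g
Efficiency = 444 / 552.5 = 0.8036 = 80.4%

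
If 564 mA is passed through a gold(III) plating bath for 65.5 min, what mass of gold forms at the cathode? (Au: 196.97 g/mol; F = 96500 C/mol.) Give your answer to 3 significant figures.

1.51 g

Q = It = 0.564 × 3930 = 2217 C
Moles of electrons = 2217 / 96500 = 0.02297 mol
Au³⁺ + 3e⁻ → Au, so n(Au) = 0.02297 / 3 = 0.007657 mol
m = 0.007657 × 196.97 = 1.51 g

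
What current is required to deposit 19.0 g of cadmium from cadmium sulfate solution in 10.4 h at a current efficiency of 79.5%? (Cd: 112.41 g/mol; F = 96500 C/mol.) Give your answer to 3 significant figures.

1.10 A

n(Cd) = 19.0 / 112.41 = 0.1690 mol
Cd²⁺ + 2e⁻ → Cd, so n(e⁻) = 2 × 0.1690 = 0.3380 mol
Q = 0.3380 × 96500 / 0.795 = 41030 C
I = Q / t = 41030 / 37440 s = 1.10 A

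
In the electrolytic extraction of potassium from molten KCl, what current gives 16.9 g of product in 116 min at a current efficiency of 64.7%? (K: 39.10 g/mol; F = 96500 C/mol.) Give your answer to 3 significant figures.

9.26 A

n(K) = 16.9 / 39.10 = 0.4322 mol
K⁺ + e⁻ → K, so n(e⁻) = 0.4322 mol
Q = 0.4322 × 96500 / 0.647 = 64460 C
I = Q / t = 64460 / 6960 s = 9.26 A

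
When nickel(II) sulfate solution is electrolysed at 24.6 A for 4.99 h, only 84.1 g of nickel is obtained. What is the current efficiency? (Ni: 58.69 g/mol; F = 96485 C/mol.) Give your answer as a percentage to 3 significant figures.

62.6%

Q = 24.6 × 17964 = 4.419×10^5 C
n(e⁻) = 4.419×10^5 / 96485 = 4.580 mol
Ni²⁺ + 2e⁻ → Ni, so theoretical n(Ni) = 2.290 mol → 134.4 g
Efficiency = 84.1 / 134.4 = 0.6257 = 62.6%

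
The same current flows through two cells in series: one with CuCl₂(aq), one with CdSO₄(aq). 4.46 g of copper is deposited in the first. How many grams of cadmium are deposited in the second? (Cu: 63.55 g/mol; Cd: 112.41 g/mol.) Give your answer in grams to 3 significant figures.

n(Cu) = 4.46 / 63.55 = 0.07018 mol
Cu²⁺ + 2e⁻ → Cu, so n(e⁻) = 2 × 0.07018 = 0.1404 mol
Since the cells are in series, n(e⁻) in the Cd cell is also 0.1404 mol.
Cd²⁺ + 2e⁻ → Cd, so n(Cd) = 0.1404 / 2 = 0.07020 mol
m(Cd) = 0.07020 × 112.41 = 7.89 g

7.89 g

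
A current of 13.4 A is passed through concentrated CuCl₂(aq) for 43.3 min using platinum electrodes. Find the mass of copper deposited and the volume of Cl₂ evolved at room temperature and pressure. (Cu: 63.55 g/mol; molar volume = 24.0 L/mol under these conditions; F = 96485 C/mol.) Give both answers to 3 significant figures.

11.5 g Cu; 4.33 L Cl₂

Q = 13.4 × 2598 = 34810 C; n(e⁻) = 34810 / 96485 = 0.3608 mol
Cathode: Cu²⁺ + 2e⁻ → Cu → n(Cu) = 0.3608/2 = 0.1804 mol → 11.5 g
Anode: 2Cl⁻ → Cl₂ + 2e⁻ → n(Cl₂) = 0.3608/2 = 0.1804 mol → 4.33 L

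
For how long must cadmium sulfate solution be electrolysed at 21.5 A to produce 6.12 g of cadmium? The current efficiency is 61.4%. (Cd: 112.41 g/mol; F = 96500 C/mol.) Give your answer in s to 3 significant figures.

n(Cd) = 6.12 / 112.41 = 0.05444 mol
Cd²⁺ + 2e⁻ → Cd, so n(e⁻) = 2 × 0.05444 = 0.1089 mol
Q = 0.1089 × 96500 / 0.614 = 17120 C
t = Q / I = 17120 / 21.5 = 796.3 s

796 s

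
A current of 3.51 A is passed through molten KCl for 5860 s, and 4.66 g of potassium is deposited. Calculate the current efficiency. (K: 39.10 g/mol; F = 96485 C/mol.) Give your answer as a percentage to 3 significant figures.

Q = 3.51 × 5860 = 20570 C
n(e⁻) = 20570 / 96485 = 0.2132 mol
K⁺ + e⁻ → K, so theoretical n(K) = 0.2132 mol → 8.336 g
Efficiency = 4.66 / 8.336 = 0.5590 = 55.9%

55.9%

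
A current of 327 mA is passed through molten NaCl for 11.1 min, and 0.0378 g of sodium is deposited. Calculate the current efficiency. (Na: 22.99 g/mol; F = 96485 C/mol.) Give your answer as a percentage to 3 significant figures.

Q = 0.327 × 666 = 217.8 C
n(e⁻) = 217.8 / 96485 = 0.002257 mol
Na⁺ + e⁻ → Na, so theoretical n(Na) = 0.002257 mol → 0.05189 g
Efficiency = 0.0378 / 0.05189 = 0.7285 = 72.8%

72.8%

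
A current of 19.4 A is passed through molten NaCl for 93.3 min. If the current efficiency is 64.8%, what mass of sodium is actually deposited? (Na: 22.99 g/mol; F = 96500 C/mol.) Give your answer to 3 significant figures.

16.8 g

Q = 19.4 × 5598 = 1.086×10^5 C
n(e⁻) = 1.086×10^5 / 96500 = 1.125 mol
Na⁺ + e⁻ → Na, so theoretical m(Na) = 1.125 × 22.99 = 25.86 g
Actual mass = 64.8% × 25.86 = 16.8 g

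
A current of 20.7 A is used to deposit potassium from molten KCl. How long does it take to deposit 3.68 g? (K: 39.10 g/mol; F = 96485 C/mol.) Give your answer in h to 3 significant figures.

0.122 h

n(K) = 3.68 / 39.10 = 0.09412 mol
K⁺ + e⁻ → K, so n(e⁻) = 0.09412 mol
Q = 0.09412 × 96485 = 9081 C
t = Q / I = 9081 / 20.7 = 438.7 s = 0.122 h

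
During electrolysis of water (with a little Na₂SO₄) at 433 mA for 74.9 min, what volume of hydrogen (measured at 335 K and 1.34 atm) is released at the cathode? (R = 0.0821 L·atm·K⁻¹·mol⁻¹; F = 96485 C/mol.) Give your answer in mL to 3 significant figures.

207 mL

Q = It = 0.433 × 4494 = 1946 C
n(e⁻) = Q/F = 1946/96485 = 0.02017 mol
2H⁺ + 2e⁻ → H₂, so n(H₂) = 0.02017 / 2 = 0.01009 mol
V = nRT/P = 0.01009 × 0.0821 × 335 / 1.34 = 0.2071 L
= 207 mL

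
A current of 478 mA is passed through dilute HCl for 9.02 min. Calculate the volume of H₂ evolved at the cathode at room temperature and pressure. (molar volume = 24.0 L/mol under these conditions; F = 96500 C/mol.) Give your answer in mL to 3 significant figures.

32.2 mL

Q = It = 0.478 × 541.2 = 258.7 C
n(e⁻) = Q/F = 258.7/96500 = 0.002681 mol
2H⁺ + 2e⁻ → H₂, so n(H₂) = 0.002681 / 2 = 0.001341 mol
V = 0.001341 × 24.0 = 0.03218 L
= 32.2 mL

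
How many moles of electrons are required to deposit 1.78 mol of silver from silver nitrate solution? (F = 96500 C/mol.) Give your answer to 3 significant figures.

1.78 mol

Ag⁺ + e⁻ → Ag, so n(e⁻) = 1 × 1.78 = 1.780 mol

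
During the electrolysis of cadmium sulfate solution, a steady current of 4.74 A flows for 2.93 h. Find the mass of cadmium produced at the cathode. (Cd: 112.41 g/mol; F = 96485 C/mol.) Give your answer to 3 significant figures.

Q = It = 4.74 × 10548 = 50000 C
n(e⁻) = 50000 / 96485 = 0.5182 mol
Cd²⁺ + 2e⁻ → Cd, so n(Cd) = 0.5182 / 2 = 0.2591 mol
m = 0.2591 × 112.41 = 29.1 g

29.1 g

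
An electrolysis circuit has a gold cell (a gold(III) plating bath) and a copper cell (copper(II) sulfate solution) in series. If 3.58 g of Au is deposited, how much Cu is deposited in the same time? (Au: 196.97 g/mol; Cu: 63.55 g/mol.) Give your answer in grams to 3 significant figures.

n(Au) = 3.58 / 196.97 = 0.01818 mol
Au³⁺ + 3e⁻ → Au, so n(e⁻) = 3 × 0.01818 = 0.05454 mol
Since the cells are in series, n(e⁻) in the Cu cell is also 0.05454 mol.
Cu²⁺ + 2e⁻ → Cu, so n(Cu) = 0.05454 / 2 = 0.02727 mol
m(Cu) = 0.02727 × 63.55 = 1.73 g

1.73 g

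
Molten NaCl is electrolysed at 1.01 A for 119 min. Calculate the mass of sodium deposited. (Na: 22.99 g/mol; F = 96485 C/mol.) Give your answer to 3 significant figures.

Q = 1.01 A × 7140 s = 7211 C
n(e⁻) = 7211 / 96485 = 0.07474 mol
Na⁺ + e⁻ → Na, so n(Na) = 0.07474 mol
m = 0.07474 × 22.99 = 1.72 g

1.72 g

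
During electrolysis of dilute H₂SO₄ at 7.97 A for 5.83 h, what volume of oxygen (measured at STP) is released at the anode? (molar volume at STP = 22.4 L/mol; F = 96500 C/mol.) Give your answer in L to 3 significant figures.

Q = 7.97 A × 20988 s = 1.673×10^5 C
n(e⁻) = 1.673×10^5 / 96500 = 1.734 mol
2H₂O → O₂ + 4H⁺ + 4e⁻, so n(O₂) = 1.734 / 4 = 0.4335 mol
V = 0.4335 × 22.4 = 9.710 L

9.71 L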